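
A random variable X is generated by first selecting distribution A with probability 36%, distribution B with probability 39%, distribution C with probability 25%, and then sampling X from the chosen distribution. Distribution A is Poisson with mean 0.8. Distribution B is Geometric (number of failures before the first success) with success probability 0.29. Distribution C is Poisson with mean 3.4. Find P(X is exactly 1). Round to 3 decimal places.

Conditional on each component, P(X = 1): A: 0.359463; B: 0.2059; C: 0.113469.
By total probability, P(X = 1) = 0.36·0.359463 + 0.39·0.2059 + 0.25·0.113469 = 0.238075.

0.238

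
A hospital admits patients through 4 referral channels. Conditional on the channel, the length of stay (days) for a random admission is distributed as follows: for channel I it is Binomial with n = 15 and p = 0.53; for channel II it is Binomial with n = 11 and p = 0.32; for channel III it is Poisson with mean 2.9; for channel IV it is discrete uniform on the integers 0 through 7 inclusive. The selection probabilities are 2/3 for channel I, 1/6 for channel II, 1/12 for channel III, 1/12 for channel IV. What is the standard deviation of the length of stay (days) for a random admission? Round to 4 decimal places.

Per component, I: μ=7.95, E[X²]=66.939; II: μ=3.52, E[X²]=14.784; III: μ=2.9, E[X²]=11.31; IV: μ=3.5, E[X²]=17.5.
E[X] = 0.666667·7.95 + 0.166667·3.52 + 0.0833333·2.9 + 0.0833333·3.5 = 6.42.
E[X²] = 0.666667·66.939 + 0.166667·14.784 + 0.0833333·11.31 + 0.0833333·17.5 = 49.4908.
Var(X) = E[X²] − (E[X])² = 49.4908 − 41.2164 = 8.27443.
SD(X) = √8.27443 = 2.87653.

2.8765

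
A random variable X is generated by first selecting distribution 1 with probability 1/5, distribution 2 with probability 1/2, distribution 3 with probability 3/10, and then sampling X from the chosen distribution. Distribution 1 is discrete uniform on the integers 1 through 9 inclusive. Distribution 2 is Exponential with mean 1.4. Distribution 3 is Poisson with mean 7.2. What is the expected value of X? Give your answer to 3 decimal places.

3.860

Component means — 1: 5; 2: 1.4; 3: 7.2.
E[X] = 0.2·5 + 0.5·1.4 + 0.3·7.2 = 3.86.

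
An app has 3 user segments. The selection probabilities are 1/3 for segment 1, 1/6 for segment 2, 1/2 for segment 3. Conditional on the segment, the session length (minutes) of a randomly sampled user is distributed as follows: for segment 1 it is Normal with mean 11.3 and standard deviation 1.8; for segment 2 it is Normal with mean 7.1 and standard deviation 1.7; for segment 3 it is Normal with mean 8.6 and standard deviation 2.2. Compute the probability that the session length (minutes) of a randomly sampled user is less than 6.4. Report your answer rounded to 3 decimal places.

Conditional on each segment, P(X < 6.4): 1: 0.00324223; 2: 0.340256; 3: 0.158655.
By total probability, P(X < 6.4) = 0.333333·0.00324223 + 0.166667·0.340256 + 0.5·0.158655 = 0.137118.

0.137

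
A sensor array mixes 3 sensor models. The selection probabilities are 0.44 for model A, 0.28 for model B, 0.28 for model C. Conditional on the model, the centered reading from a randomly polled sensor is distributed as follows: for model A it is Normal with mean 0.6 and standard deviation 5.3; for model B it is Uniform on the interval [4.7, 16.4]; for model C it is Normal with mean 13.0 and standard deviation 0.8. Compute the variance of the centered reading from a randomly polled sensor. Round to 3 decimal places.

47.344

Per component, A: μ=0.6, E[X²]=28.45; B: μ=10.55, E[X²]=122.71; C: μ=13, E[X²]=169.64.
E[X] = 0.44·0.6 + 0.28·10.55 + 0.28·13 = 6.858.
E[X²] = 0.44·28.45 + 0.28·122.71 + 0.28·169.64 = 94.376.
Var(X) = E[X²] − (E[X])² = 94.376 − 47.0322 = 47.3438.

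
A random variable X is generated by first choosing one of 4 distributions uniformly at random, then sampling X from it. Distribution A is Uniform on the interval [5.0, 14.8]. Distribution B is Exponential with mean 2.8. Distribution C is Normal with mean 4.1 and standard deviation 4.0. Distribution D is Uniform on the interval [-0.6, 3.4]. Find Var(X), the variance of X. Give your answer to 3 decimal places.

Per component, A: μ=9.9, E[X²]=106.013; B: μ=2.8, E[X²]=15.68; C: μ=4.1, E[X²]=32.81; D: μ=1.4, E[X²]=3.29333.
E[X] = 0.25·9.9 + 0.25·2.8 + 0.25·4.1 + 0.25·1.4 = 4.55.
E[X²] = 0.25·106.013 + 0.25·15.68 + 0.25·32.81 + 0.25·3.29333 = 39.4492.
Var(X) = E[X²] − (E[X])² = 39.4492 − 20.7025 = 18.7467.

18.747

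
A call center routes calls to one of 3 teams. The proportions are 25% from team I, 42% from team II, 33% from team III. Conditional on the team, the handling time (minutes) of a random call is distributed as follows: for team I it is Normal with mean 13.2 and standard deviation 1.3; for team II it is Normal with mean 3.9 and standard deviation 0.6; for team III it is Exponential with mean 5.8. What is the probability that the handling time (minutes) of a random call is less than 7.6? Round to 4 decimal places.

0.6610

Conditional on each team, P(X < 7.6): I: 8.24833e-06; II: 1; III: 0.730273.
By total probability, P(X < 7.6) = 0.25·8.24833e-06 + 0.42·1 + 0.33·0.730273 = 0.660992.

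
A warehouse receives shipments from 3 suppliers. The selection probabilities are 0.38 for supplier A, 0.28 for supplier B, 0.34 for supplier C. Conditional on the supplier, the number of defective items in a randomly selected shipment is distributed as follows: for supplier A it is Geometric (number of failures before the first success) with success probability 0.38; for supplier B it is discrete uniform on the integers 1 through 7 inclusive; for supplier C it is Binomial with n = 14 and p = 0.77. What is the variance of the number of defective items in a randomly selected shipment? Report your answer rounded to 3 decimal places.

19.381

Per component, A: μ=1.63158, E[X²]=6.95568; B: μ=4, E[X²]=20; C: μ=10.78, E[X²]=118.688.
E[X] = 0.38·1.63158 + 0.28·4 + 0.34·10.78 = 5.4052.
E[X²] = 0.38·6.95568 + 0.28·20 + 0.34·118.688 = 48.597.
Var(X) = E[X²] − (E[X])² = 48.597 − 29.2162 = 19.3808.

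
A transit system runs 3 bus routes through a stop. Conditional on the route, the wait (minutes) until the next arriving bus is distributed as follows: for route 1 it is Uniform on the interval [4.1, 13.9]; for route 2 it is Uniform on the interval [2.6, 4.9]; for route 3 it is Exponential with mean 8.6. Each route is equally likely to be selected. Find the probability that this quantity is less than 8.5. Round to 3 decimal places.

Conditional on each route, P(X < 8.5): 1: 0.44898; 2: 1; 3: 0.627818.
By total probability, P(X < 8.5) = 0.333333·0.44898 + 0.333333·1 + 0.333333·0.627818 = 0.692266.

0.692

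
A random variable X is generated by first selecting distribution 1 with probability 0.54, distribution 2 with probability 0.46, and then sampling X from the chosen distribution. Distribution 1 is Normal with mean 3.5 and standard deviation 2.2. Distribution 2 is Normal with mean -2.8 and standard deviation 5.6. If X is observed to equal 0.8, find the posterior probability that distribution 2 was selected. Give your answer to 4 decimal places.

0.3663

Likelihoods f(0.8 | ·): 1: 0.0853927; 2: 0.0579406.
Posterior ∝ prior × likelihood. Numerator for 2: 0.46·0.0579406 = 0.0266527.
Normalizing constant: 0.54·0.0853927 + 0.46·0.0579406 = 0.0727647.
P(2 | observation) = 0.0266527 / 0.0727647 = 0.366286.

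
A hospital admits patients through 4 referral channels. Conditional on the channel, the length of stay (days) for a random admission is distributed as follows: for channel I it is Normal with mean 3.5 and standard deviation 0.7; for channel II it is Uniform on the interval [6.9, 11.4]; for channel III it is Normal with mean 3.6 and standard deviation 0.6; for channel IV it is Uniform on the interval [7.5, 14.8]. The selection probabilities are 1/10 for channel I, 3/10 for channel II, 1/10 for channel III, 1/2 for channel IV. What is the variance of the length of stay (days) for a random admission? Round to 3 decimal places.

11.070

Per component, I: μ=3.5, E[X²]=12.74; II: μ=9.15, E[X²]=85.41; III: μ=3.6, E[X²]=13.32; IV: μ=11.15, E[X²]=128.763.
E[X] = 0.1·3.5 + 0.3·9.15 + 0.1·3.6 + 0.5·11.15 = 9.03.
E[X²] = 0.1·12.74 + 0.3·85.41 + 0.1·13.32 + 0.5·128.763 = 92.6107.
Var(X) = E[X²] − (E[X])² = 92.6107 − 81.5409 = 11.0698.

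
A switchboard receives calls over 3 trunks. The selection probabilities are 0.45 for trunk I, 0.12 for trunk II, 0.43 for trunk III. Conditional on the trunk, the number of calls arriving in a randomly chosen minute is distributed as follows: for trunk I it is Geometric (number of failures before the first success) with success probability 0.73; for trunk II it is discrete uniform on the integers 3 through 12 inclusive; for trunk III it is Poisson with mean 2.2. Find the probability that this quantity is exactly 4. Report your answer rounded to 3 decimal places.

Conditional on each trunk, P(X = 4): I: 0.00387952; II: 0.1; III: 0.108151.
By total probability, P(X = 4) = 0.45·0.00387952 + 0.12·0.1 + 0.43·0.108151 = 0.0602508.

0.060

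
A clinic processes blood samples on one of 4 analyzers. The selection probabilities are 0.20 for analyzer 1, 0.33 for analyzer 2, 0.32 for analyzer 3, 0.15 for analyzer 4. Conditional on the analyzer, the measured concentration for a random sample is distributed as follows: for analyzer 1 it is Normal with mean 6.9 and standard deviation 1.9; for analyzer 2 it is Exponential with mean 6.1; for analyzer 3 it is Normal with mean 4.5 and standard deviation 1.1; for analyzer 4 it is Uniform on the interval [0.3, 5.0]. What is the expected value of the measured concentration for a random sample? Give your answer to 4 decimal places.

5.2305

Component means — 1: 6.9; 2: 6.1; 3: 4.5; 4: 2.65.
E[X] = 0.2·6.9 + 0.33·6.1 + 0.32·4.5 + 0.15·2.65 = 5.2305.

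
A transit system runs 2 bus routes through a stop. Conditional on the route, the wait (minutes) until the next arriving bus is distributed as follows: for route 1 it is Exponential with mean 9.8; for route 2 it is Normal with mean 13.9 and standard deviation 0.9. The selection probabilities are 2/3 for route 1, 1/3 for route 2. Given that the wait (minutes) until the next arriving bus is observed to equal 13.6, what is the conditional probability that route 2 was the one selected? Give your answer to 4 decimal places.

Likelihoods f(13.6 | ·): 1: 0.025473; 2: 0.419315.
Posterior ∝ prior × likelihood. Numerator for 2: 0.333333·0.419315 = 0.139772.
Normalizing constant: 0.666667·0.025473 + 0.333333·0.419315 = 0.156754.
P(2 | observation) = 0.139772 / 0.156754 = 0.891664.

0.8917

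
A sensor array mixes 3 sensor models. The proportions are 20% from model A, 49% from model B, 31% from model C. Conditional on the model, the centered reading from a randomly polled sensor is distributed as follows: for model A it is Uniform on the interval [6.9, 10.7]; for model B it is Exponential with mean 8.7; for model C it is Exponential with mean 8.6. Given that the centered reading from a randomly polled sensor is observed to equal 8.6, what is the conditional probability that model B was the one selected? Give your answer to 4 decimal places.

0.2413

Likelihoods f(8.6 | ·): A: 0.263158; B: 0.0427738; C: 0.0427767.
Posterior ∝ prior × likelihood. Numerator for B: 0.49·0.0427738 = 0.0209592.
Normalizing constant: 0.2·0.263158 + 0.49·0.0427738 + 0.31·0.0427767 = 0.0868515.
P(B | observation) = 0.0209592 / 0.0868515 = 0.241322.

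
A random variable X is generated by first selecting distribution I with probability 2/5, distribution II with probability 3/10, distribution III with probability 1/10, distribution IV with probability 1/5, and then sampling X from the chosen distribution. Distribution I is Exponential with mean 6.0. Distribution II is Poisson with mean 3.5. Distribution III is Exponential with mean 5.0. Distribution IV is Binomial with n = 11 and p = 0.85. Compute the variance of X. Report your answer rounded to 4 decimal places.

Per component, I: μ=6, E[X²]=72; II: μ=3.5, E[X²]=15.75; III: μ=5, E[X²]=50; IV: μ=9.35, E[X²]=88.825.
E[X] = 0.4·6 + 0.3·3.5 + 0.1·5 + 0.2·9.35 = 5.82.
E[X²] = 0.4·72 + 0.3·15.75 + 0.1·50 + 0.2·88.825 = 56.29.
Var(X) = E[X²] − (E[X])² = 56.29 − 33.8724 = 22.4176.

22.4176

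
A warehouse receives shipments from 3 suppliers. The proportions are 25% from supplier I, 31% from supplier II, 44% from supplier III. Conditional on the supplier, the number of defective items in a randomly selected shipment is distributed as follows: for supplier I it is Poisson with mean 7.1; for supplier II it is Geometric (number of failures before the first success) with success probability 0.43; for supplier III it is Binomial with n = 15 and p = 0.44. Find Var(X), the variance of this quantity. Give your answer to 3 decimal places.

Per component, I: μ=7.1, E[X²]=57.51; II: μ=1.32558, E[X²]=4.83991; III: μ=6.6, E[X²]=47.256.
E[X] = 0.25·7.1 + 0.31·1.32558 + 0.44·6.6 = 5.08993.
E[X²] = 0.25·57.51 + 0.31·4.83991 + 0.44·47.256 = 36.6705.
Var(X) = E[X²] − (E[X])² = 36.6705 − 25.9074 = 10.7631.

10.763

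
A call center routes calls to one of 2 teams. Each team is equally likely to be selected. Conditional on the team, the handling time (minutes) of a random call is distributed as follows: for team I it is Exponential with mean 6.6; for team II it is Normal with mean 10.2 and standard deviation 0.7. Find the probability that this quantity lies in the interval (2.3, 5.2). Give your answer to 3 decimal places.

0.125

Conditional on each team, P(2.3 < X < 5.2): I: 0.250948; II: 4.57079e-13.
By total probability, P(2.3 < X < 5.2) = 0.5·0.250948 + 0.5·4.57079e-13 = 0.125474.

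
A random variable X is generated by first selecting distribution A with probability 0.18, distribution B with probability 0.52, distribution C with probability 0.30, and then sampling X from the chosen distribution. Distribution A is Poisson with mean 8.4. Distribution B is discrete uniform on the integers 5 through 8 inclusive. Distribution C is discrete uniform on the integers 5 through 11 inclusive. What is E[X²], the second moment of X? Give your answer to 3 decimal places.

For each component E[X²] = Var + (mean)², giving A: 78.96; B: 43.5; C: 68.
Overall E[X²] = 0.18·78.96 + 0.52·43.5 + 0.3·68 = 57.2328.

57.233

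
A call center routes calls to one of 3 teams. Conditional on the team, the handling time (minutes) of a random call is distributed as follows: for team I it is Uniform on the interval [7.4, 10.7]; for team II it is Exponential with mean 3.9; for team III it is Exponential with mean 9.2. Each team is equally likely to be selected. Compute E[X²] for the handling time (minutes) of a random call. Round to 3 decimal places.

94.170

For each component E[X²] = Var + (mean)², giving I: 82.81; II: 30.42; III: 169.28.
Overall E[X²] = 0.333333·82.81 + 0.333333·30.42 + 0.333333·169.28 = 94.17.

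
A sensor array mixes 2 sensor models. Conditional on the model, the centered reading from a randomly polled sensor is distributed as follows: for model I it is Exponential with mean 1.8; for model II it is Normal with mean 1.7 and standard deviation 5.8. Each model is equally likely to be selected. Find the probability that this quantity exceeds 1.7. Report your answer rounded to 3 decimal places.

Conditional on each model, P(X > 1.7): I: 0.388896; II: 0.5.
By total probability, P(X > 1.7) = 0.5·0.388896 + 0.5·0.5 = 0.444448.

0.444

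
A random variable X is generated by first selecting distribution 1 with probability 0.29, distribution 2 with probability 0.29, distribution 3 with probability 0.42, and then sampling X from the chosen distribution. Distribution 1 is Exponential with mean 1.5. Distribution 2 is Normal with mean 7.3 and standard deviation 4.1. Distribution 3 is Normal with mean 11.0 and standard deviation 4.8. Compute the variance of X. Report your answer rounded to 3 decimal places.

Per component, 1: μ=1.5, E[X²]=4.5; 2: μ=7.3, E[X²]=70.1; 3: μ=11, E[X²]=144.04.
E[X] = 0.29·1.5 + 0.29·7.3 + 0.42·11 = 7.172.
E[X²] = 0.29·4.5 + 0.29·70.1 + 0.42·144.04 = 82.1308.
Var(X) = E[X²] − (E[X])² = 82.1308 − 51.4376 = 30.6932.

30.693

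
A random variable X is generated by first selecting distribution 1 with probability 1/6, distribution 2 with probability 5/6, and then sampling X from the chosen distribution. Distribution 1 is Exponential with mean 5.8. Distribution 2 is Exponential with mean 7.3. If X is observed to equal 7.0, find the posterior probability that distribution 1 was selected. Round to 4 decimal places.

Likelihoods f(7.0 | ·): 1: 0.0515731; 2: 0.0525086.
Posterior ∝ prior × likelihood. Numerator for 1: 0.166667·0.0515731 = 0.00859552.
Normalizing constant: 0.166667·0.0515731 + 0.833333·0.0525086 = 0.0523527.
P(1 | observation) = 0.00859552 / 0.0523527 = 0.164185.

0.1642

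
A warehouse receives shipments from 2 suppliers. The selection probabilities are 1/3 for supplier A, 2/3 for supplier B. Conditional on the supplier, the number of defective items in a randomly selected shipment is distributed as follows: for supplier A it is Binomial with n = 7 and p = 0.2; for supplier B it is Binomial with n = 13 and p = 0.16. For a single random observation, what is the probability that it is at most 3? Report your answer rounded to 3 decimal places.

0.895

Conditional on each supplier, P(X ≤ 3): A: 0.966656; B: 0.858611.
By total probability, P(X ≤ 3) = 0.333333·0.966656 + 0.666667·0.858611 = 0.894626.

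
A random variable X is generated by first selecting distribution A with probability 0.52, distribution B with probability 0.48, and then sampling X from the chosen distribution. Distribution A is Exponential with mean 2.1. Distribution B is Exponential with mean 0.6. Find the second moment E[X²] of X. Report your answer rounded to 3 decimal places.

For each component E[X²] = Var + (mean)², giving A: 8.82; B: 0.72.
Overall E[X²] = 0.52·8.82 + 0.48·0.72 = 4.932.

4.932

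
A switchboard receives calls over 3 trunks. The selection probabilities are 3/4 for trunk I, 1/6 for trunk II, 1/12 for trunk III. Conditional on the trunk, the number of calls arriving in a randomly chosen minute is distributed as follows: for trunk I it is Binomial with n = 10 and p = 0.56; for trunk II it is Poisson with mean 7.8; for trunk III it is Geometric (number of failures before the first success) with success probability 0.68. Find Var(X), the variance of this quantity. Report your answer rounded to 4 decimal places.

Per component, I: μ=5.6, E[X²]=33.824; II: μ=7.8, E[X²]=68.64; III: μ=0.470588, E[X²]=0.913495.
E[X] = 0.75·5.6 + 0.166667·7.8 + 0.0833333·0.470588 = 5.53922.
E[X²] = 0.75·33.824 + 0.166667·68.64 + 0.0833333·0.913495 = 36.8841.
Var(X) = E[X²] − (E[X])² = 36.8841 − 30.6829 = 6.20121.

6.2012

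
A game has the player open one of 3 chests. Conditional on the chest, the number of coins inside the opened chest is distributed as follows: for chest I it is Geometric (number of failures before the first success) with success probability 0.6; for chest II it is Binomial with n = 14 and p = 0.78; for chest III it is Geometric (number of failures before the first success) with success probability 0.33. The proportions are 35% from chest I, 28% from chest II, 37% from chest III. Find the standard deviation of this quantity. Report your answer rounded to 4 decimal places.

4.6977

Per component, I: μ=0.666667, E[X²]=1.55556; II: μ=10.92, E[X²]=121.649; III: μ=2.0303, E[X²]=10.2746.
E[X] = 0.35·0.666667 + 0.28·10.92 + 0.37·2.0303 = 4.04215.
E[X²] = 0.35·1.55556 + 0.28·121.649 + 0.37·10.2746 = 38.4077.
Var(X) = E[X²] − (E[X])² = 38.4077 − 16.3389 = 22.0688.
SD(X) = √22.0688 = 4.69774.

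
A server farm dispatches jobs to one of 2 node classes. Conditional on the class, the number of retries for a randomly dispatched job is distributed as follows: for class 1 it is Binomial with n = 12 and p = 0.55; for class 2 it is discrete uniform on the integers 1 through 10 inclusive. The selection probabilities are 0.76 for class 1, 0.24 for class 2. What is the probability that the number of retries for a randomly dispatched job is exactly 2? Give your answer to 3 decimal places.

Conditional on each class, P(X = 2): 1: 0.00679821; 2: 0.1.
By total probability, P(X = 2) = 0.76·0.00679821 + 0.24·0.1 = 0.0291666.

0.029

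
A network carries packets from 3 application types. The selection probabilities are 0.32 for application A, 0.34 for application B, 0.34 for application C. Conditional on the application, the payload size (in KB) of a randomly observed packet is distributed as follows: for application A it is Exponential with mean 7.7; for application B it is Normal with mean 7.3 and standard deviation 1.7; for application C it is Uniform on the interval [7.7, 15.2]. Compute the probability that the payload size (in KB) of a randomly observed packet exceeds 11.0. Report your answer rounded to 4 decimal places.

0.2721

Conditional on each application, P(X > 11.0): A: 0.239651; B: 0.01476; C: 0.56.
By total probability, P(X > 11.0) = 0.32·0.239651 + 0.34·0.01476 + 0.34·0.56 = 0.272107.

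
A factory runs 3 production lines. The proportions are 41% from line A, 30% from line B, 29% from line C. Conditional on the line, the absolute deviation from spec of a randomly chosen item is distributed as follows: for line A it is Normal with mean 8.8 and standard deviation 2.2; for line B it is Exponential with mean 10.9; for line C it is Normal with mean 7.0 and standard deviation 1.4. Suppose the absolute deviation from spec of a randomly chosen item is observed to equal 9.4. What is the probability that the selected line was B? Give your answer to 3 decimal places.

0.114

Likelihoods f(9.4 | ·): A: 0.174717; B: 0.0387297; C: 0.0655594.
Posterior ∝ prior × likelihood. Numerator for B: 0.3·0.0387297 = 0.0116189.
Normalizing constant: 0.41·0.174717 + 0.3·0.0387297 + 0.29·0.0655594 = 0.102265.
P(B | observation) = 0.0116189 / 0.102265 = 0.113615.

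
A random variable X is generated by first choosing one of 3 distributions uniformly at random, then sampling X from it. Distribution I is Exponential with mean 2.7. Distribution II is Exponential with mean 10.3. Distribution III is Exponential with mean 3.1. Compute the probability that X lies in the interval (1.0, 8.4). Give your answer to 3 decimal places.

Conditional on each component, P(1.0 < X < 8.4): I: 0.645927; II: 0.465074; III: 0.657719.
By total probability, P(1.0 < X < 8.4) = 0.333333·0.645927 + 0.333333·0.465074 + 0.333333·0.657719 = 0.589573.

0.590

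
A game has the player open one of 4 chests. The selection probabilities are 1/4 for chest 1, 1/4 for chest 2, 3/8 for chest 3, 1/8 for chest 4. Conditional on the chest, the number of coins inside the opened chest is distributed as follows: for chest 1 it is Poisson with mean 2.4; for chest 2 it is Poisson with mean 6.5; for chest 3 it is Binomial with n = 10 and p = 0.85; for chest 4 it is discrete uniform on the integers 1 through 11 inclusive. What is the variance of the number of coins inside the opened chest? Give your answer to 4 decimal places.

9.5730

Per component, 1: μ=2.4, E[X²]=8.16; 2: μ=6.5, E[X²]=48.75; 3: μ=8.5, E[X²]=73.525; 4: μ=6, E[X²]=46.
E[X] = 0.25·2.4 + 0.25·6.5 + 0.375·8.5 + 0.125·6 = 6.1625.
E[X²] = 0.25·8.16 + 0.25·48.75 + 0.375·73.525 + 0.125·46 = 47.5494.
Var(X) = E[X²] − (E[X])² = 47.5494 − 37.9764 = 9.57297.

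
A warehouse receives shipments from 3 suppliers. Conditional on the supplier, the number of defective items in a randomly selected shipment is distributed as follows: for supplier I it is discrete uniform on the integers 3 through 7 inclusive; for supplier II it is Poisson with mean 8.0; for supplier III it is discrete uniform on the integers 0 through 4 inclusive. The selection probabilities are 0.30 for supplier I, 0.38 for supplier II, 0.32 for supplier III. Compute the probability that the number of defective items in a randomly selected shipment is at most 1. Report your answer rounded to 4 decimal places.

0.1291

Conditional on each supplier, P(X ≤ 1): I: 0; II: 0.00301916; III: 0.4.
By total probability, P(X ≤ 1) = 0.3·0 + 0.38·0.00301916 + 0.32·0.4 = 0.129147.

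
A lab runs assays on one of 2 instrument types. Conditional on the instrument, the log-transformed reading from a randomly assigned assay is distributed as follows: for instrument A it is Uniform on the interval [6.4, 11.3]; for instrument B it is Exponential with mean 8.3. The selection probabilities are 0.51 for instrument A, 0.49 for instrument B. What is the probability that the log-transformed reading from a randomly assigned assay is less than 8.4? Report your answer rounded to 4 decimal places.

0.5201

Conditional on each instrument, P(X < 8.4): A: 0.408163; B: 0.636526.
By total probability, P(X < 8.4) = 0.51·0.408163 + 0.49·0.636526 = 0.520061.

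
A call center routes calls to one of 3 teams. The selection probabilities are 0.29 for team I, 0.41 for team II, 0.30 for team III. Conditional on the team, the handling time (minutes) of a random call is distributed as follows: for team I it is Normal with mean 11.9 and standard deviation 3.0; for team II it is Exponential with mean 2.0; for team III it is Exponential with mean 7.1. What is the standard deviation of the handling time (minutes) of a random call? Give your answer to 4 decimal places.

Per component, I: μ=11.9, E[X²]=150.61; II: μ=2, E[X²]=8; III: μ=7.1, E[X²]=100.82.
E[X] = 0.29·11.9 + 0.41·2 + 0.3·7.1 = 6.401.
E[X²] = 0.29·150.61 + 0.41·8 + 0.3·100.82 = 77.2029.
Var(X) = E[X²] − (E[X])² = 77.2029 − 40.9728 = 36.2301.
SD(X) = √36.2301 = 6.01914.

6.0191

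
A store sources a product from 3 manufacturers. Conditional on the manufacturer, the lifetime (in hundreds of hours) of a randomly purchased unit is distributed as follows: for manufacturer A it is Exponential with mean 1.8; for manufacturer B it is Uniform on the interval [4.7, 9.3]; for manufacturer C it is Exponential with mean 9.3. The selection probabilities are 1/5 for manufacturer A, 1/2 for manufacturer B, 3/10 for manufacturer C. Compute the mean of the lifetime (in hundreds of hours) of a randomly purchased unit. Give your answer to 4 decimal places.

Component means — A: 1.8; B: 7; C: 9.3.
E[X] = 0.2·1.8 + 0.5·7 + 0.3·9.3 = 6.65.

6.6500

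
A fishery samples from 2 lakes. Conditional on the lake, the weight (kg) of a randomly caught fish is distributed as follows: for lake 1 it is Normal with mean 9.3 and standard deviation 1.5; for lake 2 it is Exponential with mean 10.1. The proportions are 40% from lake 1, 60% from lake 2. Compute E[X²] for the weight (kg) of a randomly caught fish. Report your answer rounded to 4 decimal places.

157.9080

For each component E[X²] = Var + (mean)², giving 1: 88.74; 2: 204.02.
Overall E[X²] = 0.4·88.74 + 0.6·204.02 = 157.908.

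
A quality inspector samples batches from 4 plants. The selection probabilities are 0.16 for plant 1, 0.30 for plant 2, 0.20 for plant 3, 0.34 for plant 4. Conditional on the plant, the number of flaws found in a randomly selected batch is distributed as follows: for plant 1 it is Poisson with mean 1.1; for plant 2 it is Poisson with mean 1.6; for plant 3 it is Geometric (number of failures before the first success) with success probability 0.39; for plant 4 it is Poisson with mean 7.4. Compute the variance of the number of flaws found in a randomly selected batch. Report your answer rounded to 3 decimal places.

Per component, 1: μ=1.1, E[X²]=2.31; 2: μ=1.6, E[X²]=4.16; 3: μ=1.5641, E[X²]=6.45694; 4: μ=7.4, E[X²]=62.16.
E[X] = 0.16·1.1 + 0.3·1.6 + 0.2·1.5641 + 0.34·7.4 = 3.48482.
E[X²] = 0.16·2.31 + 0.3·4.16 + 0.2·6.45694 + 0.34·62.16 = 24.0434.
Var(X) = E[X²] − (E[X])² = 24.0434 − 12.144 = 11.8994.

11.899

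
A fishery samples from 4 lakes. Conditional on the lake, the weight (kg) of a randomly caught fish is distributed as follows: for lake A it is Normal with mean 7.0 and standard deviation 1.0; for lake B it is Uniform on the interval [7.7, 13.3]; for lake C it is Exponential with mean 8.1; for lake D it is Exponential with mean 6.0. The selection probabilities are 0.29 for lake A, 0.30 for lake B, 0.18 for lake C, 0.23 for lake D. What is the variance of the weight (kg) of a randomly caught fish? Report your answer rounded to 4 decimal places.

24.2503

Per component, A: μ=7, E[X²]=50; B: μ=10.5, E[X²]=112.863; C: μ=8.1, E[X²]=131.22; D: μ=6, E[X²]=72.
E[X] = 0.29·7 + 0.3·10.5 + 0.18·8.1 + 0.23·6 = 8.018.
E[X²] = 0.29·50 + 0.3·112.863 + 0.18·131.22 + 0.23·72 = 88.5386.
Var(X) = E[X²] − (E[X])² = 88.5386 − 64.2883 = 24.2503.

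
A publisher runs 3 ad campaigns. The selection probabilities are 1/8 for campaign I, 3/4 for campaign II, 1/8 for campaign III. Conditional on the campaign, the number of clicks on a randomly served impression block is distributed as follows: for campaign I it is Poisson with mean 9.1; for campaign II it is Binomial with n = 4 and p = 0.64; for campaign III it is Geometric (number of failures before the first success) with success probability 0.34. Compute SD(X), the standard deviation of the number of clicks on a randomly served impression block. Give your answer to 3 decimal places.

2.718

Per component, I: μ=9.1, E[X²]=91.91; II: μ=2.56, E[X²]=7.4752; III: μ=1.94118, E[X²]=9.47751.
E[X] = 0.125·9.1 + 0.75·2.56 + 0.125·1.94118 = 3.30015.
E[X²] = 0.125·91.91 + 0.75·7.4752 + 0.125·9.47751 = 18.2798.
Var(X) = E[X²] − (E[X])² = 18.2798 − 10.891 = 7.38887.
SD(X) = √7.38887 = 2.71825.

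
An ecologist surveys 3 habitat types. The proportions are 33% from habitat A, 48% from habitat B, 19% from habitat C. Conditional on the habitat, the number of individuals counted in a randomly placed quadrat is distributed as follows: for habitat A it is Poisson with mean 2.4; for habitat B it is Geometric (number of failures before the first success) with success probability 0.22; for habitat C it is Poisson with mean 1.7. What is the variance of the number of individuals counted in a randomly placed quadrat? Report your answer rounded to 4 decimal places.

9.3997

Per component, A: μ=2.4, E[X²]=8.16; B: μ=3.54545, E[X²]=28.686; C: μ=1.7, E[X²]=4.59.
E[X] = 0.33·2.4 + 0.48·3.54545 + 0.19·1.7 = 2.81682.
E[X²] = 0.33·8.16 + 0.48·28.686 + 0.19·4.59 = 17.3342.
Var(X) = E[X²] − (E[X])² = 17.3342 − 7.93446 = 9.39969.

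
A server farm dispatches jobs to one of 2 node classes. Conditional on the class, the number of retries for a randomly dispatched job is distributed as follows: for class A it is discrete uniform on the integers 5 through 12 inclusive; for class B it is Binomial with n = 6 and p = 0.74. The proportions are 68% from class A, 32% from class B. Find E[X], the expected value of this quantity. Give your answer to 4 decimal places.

Component means — A: 8.5; B: 4.44.
E[X] = 0.68·8.5 + 0.32·4.44 = 7.2008.

7.2008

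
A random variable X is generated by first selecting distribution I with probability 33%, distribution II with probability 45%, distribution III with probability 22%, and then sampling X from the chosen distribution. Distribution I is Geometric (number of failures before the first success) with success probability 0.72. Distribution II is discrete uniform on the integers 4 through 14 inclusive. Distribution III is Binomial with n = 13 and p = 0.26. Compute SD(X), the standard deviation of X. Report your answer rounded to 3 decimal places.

Per component, I: μ=0.388889, E[X²]=0.691358; II: μ=9, E[X²]=91; III: μ=3.38, E[X²]=13.9256.
E[X] = 0.33·0.388889 + 0.45·9 + 0.22·3.38 = 4.92193.
E[X²] = 0.33·0.691358 + 0.45·91 + 0.22·13.9256 = 44.2418.
Var(X) = E[X²] − (E[X])² = 44.2418 − 24.2254 = 20.0164.
SD(X) = √20.0164 = 4.47396.

4.474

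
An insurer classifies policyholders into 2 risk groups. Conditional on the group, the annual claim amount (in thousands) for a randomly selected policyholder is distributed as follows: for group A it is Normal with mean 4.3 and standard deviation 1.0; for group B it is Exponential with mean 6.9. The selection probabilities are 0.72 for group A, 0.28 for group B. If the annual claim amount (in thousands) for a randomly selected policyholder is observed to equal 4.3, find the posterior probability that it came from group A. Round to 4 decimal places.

Likelihoods f(4.3 | ·): A: 0.398942; B: 0.0777148.
Posterior ∝ prior × likelihood. Numerator for A: 0.72·0.398942 = 0.287238.
Normalizing constant: 0.72·0.398942 + 0.28·0.0777148 = 0.308999.
P(A | observation) = 0.287238 / 0.308999 = 0.929579.

0.9296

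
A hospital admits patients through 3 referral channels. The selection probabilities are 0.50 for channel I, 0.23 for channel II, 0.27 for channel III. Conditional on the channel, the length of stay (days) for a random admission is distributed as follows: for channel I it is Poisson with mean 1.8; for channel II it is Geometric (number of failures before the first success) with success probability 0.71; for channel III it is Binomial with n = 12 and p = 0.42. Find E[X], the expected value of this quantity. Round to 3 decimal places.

2.355

Component means — I: 1.8; II: 0.408451; III: 5.04.
E[X] = 0.5·1.8 + 0.23·0.408451 + 0.27·5.04 = 2.35474.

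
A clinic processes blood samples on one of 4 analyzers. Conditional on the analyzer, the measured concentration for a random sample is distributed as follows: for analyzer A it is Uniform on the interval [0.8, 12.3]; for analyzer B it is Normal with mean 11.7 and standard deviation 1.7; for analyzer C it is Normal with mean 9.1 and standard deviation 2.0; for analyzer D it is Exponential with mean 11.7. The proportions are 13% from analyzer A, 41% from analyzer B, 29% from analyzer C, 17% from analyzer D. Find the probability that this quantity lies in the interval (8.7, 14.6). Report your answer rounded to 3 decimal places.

Conditional on each analyzer, P(8.7 < X < 14.6): A: 0.313043; B: 0.917178; C: 0.57628; D: 0.188287.
By total probability, P(8.7 < X < 14.6) = 0.13·0.313043 + 0.41·0.917178 + 0.29·0.57628 + 0.17·0.188287 = 0.615869.

0.616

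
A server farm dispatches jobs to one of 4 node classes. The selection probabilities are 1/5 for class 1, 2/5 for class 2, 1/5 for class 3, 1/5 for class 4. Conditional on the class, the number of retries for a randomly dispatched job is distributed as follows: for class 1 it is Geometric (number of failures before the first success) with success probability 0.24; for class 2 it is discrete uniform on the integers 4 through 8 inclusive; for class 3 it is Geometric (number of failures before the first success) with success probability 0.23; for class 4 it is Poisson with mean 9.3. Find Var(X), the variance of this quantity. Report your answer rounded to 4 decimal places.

Per component, 1: μ=3.16667, E[X²]=23.2222; 2: μ=6, E[X²]=38; 3: μ=3.34783, E[X²]=25.7637; 4: μ=9.3, E[X²]=95.79.
E[X] = 0.2·3.16667 + 0.4·6 + 0.2·3.34783 + 0.2·9.3 = 5.5629.
E[X²] = 0.2·23.2222 + 0.4·38 + 0.2·25.7637 + 0.2·95.79 = 44.1552.
Var(X) = E[X²] − (E[X])² = 44.1552 − 30.9458 = 13.2093.

13.2093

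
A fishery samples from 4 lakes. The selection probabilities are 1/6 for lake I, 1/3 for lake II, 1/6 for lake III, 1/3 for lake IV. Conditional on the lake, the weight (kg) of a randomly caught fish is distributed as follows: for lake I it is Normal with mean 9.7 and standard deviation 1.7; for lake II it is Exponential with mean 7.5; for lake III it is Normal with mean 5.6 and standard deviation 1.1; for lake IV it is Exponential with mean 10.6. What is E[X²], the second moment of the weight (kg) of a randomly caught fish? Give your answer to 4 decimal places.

For each component E[X²] = Var + (mean)², giving I: 96.98; II: 112.5; III: 32.57; IV: 224.72.
Overall E[X²] = 0.166667·96.98 + 0.333333·112.5 + 0.166667·32.57 + 0.333333·224.72 = 133.998.

133.9983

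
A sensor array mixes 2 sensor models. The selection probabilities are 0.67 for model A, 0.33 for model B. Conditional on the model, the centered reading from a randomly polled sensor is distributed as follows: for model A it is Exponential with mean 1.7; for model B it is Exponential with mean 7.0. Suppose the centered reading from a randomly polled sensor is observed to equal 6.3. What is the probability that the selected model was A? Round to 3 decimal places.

Likelihoods f(6.3 | ·): A: 0.014458; B: 0.0580814.
Posterior ∝ prior × likelihood. Numerator for A: 0.67·0.014458 = 0.00968683.
Normalizing constant: 0.67·0.014458 + 0.33·0.0580814 = 0.0288537.
P(A | observation) = 0.00968683 / 0.0288537 = 0.335722.

0.336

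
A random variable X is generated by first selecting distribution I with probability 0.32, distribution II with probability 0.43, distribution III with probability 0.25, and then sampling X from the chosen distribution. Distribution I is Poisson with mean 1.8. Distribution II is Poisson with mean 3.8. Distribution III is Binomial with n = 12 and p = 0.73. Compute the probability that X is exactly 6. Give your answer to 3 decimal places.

Conditional on each component, P(X = 6): I: 0.00780859; II: 0.0935513; III: 0.0541741.
By total probability, P(X = 6) = 0.32·0.00780859 + 0.43·0.0935513 + 0.25·0.0541741 = 0.0562694.

0.056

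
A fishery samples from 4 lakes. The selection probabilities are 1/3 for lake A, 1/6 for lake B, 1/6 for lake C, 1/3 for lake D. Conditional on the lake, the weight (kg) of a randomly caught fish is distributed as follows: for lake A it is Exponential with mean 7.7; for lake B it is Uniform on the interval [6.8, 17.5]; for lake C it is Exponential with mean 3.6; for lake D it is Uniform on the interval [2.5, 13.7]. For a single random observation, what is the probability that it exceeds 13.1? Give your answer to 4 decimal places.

0.1516

Conditional on each lake, P(X > 13.1): A: 0.182446; B: 0.411215; C: 0.0262815; D: 0.0535714.
By total probability, P(X > 13.1) = 0.333333·0.182446 + 0.166667·0.411215 + 0.166667·0.0262815 + 0.333333·0.0535714 = 0.151589.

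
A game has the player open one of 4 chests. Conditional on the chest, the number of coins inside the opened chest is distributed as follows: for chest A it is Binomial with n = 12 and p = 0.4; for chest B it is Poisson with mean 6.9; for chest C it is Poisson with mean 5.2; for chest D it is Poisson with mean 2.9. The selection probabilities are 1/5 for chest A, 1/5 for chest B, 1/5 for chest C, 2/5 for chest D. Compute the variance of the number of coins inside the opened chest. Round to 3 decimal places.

Per component, A: μ=4.8, E[X²]=25.92; B: μ=6.9, E[X²]=54.51; C: μ=5.2, E[X²]=32.24; D: μ=2.9, E[X²]=11.31.
E[X] = 0.2·4.8 + 0.2·6.9 + 0.2·5.2 + 0.4·2.9 = 4.54.
E[X²] = 0.2·25.92 + 0.2·54.51 + 0.2·32.24 + 0.4·11.31 = 27.058.
Var(X) = E[X²] − (E[X])² = 27.058 − 20.6116 = 6.4464.

6.446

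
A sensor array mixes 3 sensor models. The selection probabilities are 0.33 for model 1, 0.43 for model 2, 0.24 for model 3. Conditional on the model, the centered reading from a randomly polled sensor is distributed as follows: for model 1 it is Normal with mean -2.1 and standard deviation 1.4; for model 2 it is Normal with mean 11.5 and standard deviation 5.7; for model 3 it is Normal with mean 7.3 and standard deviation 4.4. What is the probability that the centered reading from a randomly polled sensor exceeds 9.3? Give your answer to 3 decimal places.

Conditional on each model, P(X > 9.3): 1: 2.22045e-16; 2: 0.650239; 3: 0.324718.
By total probability, P(X > 9.3) = 0.33·2.22045e-16 + 0.43·0.650239 + 0.24·0.324718 = 0.357535.

0.358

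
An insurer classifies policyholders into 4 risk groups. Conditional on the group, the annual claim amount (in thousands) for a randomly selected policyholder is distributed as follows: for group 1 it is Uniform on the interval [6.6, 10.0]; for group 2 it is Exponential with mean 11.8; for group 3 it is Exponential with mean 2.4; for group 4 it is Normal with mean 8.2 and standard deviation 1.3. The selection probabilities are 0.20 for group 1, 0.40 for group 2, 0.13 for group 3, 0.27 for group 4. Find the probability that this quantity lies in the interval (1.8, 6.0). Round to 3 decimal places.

Conditional on each group, P(1.8 < X < 6.0): 1: 0; 2: 0.25711; 3: 0.390282; 4: 0.0452932.
By total probability, P(1.8 < X < 6.0) = 0.2·0 + 0.4·0.25711 + 0.13·0.390282 + 0.27·0.0452932 = 0.16581.

0.166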